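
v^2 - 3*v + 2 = (v - 2)*(v - 1)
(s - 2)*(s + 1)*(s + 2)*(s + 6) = s^4 + 7*s^3 + 2*s^2 - 28*s - 24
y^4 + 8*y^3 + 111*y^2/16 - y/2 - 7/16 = (y - 1/4)*(y + 1/4)*(y + 1)*(y + 7)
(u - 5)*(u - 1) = u^2 - 6*u + 5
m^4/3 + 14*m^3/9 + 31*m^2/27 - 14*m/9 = m*(m/3 + 1)*(m - 2/3)*(m + 7/3)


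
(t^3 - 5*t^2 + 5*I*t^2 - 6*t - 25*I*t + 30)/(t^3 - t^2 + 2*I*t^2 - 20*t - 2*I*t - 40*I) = (t + 3*I)/(t + 4)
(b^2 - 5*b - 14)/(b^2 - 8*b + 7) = (b + 2)/(b - 1)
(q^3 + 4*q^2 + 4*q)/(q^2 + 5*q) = (q^2 + 4*q + 4)/(q + 5)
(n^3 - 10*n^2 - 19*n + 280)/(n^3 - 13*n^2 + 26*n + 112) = (n + 5)/(n + 2)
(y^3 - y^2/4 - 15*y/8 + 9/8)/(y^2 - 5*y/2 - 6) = (4*y^2 - 7*y + 3)/(4*(y - 4))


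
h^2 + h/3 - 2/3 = (h - 2/3)*(h + 1)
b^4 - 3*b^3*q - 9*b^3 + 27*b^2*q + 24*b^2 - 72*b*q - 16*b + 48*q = (b - 4)^2*(b - 1)*(b - 3*q)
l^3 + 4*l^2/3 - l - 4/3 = (l - 1)*(l + 1)*(l + 4/3)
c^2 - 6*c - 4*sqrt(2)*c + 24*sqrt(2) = (c - 6)*(c - 4*sqrt(2))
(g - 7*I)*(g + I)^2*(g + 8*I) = g^4 + 3*I*g^3 + 53*g^2 + 111*I*g - 56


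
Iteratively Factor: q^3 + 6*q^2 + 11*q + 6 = (q + 1)*(q^2 + 5*q + 6) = (q + 1)*(q + 3)*(q + 2)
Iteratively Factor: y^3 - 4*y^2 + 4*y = (y - 2)*(y^2 - 2*y) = (y - 2)^2*(y)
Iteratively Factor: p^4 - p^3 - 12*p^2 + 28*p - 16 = (p - 2)*(p^3 + p^2 - 10*p + 8) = (p - 2)^2*(p^2 + 3*p - 4) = (p - 2)^2*(p + 4)*(p - 1)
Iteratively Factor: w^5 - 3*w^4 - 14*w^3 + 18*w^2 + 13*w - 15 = (w - 5)*(w^4 + 2*w^3 - 4*w^2 - 2*w + 3) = (w - 5)*(w - 1)*(w^3 + 3*w^2 - w - 3) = (w - 5)*(w - 1)*(w + 3)*(w^2 - 1) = (w - 5)*(w - 1)*(w + 1)*(w + 3)*(w - 1)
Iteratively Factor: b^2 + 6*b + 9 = (b + 3)*(b + 3)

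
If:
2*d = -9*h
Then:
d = -9*h/2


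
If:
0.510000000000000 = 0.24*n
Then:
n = 2.12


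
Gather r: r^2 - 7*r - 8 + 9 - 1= r^2 - 7*r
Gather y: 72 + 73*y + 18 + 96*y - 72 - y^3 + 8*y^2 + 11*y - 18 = -y^3 + 8*y^2 + 180*y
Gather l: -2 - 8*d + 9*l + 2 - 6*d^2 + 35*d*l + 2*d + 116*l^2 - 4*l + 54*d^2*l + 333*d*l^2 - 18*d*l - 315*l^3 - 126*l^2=-6*d^2 - 6*d - 315*l^3 + l^2*(333*d - 10) + l*(54*d^2 + 17*d + 5)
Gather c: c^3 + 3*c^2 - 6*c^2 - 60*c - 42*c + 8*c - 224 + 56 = c^3 - 3*c^2 - 94*c - 168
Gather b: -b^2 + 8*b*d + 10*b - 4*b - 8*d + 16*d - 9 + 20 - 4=-b^2 + b*(8*d + 6) + 8*d + 7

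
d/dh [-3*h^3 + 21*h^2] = 3*h*(14 - 3*h)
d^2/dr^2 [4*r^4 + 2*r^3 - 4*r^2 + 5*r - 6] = 48*r^2 + 12*r - 8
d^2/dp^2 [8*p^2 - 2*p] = 16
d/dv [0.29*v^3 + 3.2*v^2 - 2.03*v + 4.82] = 0.87*v^2 + 6.4*v - 2.03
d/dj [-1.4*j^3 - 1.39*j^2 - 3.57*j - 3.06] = -4.2*j^2 - 2.78*j - 3.57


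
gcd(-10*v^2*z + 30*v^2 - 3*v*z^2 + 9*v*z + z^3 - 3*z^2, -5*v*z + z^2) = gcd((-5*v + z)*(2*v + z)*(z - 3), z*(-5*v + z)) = -5*v + z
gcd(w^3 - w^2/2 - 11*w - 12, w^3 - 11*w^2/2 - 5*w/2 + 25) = w + 2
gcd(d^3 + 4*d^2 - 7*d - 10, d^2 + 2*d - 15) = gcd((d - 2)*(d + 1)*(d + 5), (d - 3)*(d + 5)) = d + 5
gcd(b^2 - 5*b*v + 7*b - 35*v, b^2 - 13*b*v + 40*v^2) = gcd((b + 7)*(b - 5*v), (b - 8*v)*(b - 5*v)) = -b + 5*v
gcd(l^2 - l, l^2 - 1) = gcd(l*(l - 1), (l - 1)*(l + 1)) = l - 1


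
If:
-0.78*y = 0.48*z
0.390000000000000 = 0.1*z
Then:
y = -2.40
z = 3.90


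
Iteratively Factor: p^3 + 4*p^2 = (p)*(p^2 + 4*p) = p^2*(p + 4)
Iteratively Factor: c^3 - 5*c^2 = (c - 5)*(c^2) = c*(c - 5)*(c)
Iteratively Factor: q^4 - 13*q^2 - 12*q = (q)*(q^3 - 13*q - 12) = q*(q - 4)*(q^2 + 4*q + 3) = q*(q - 4)*(q + 3)*(q + 1)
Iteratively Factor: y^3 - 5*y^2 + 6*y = (y)*(y^2 - 5*y + 6) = y*(y - 2)*(y - 3)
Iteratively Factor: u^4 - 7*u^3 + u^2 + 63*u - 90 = (u - 2)*(u^3 - 5*u^2 - 9*u + 45) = (u - 5)*(u - 2)*(u^2 - 9) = (u - 5)*(u - 3)*(u - 2)*(u + 3)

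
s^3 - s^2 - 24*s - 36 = (s - 6)*(s + 2)*(s + 3)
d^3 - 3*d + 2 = (d - 1)^2*(d + 2)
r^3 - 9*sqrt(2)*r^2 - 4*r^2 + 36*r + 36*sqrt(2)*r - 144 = (r - 4)*(r - 6*sqrt(2))*(r - 3*sqrt(2))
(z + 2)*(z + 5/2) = z^2 + 9*z/2 + 5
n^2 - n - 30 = (n - 6)*(n + 5)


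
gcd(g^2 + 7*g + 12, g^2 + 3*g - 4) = g + 4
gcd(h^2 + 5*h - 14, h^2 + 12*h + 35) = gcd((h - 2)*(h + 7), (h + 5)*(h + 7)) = h + 7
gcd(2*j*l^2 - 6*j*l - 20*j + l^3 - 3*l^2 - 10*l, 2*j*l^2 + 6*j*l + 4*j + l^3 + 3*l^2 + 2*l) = 2*j*l + 4*j + l^2 + 2*l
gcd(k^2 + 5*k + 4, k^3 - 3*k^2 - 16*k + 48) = k + 4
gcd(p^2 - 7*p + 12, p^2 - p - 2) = 1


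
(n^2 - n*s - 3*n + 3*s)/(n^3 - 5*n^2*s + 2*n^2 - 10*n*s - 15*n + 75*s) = (-n + s)/(-n^2 + 5*n*s - 5*n + 25*s)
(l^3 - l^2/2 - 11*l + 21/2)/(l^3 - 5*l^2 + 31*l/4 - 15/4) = 2*(2*l^2 + l - 21)/(4*l^2 - 16*l + 15)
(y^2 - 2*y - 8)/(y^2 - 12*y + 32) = (y + 2)/(y - 8)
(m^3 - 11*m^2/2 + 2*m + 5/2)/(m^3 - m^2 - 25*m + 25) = (m + 1/2)/(m + 5)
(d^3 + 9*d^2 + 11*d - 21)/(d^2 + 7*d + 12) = (d^2 + 6*d - 7)/(d + 4)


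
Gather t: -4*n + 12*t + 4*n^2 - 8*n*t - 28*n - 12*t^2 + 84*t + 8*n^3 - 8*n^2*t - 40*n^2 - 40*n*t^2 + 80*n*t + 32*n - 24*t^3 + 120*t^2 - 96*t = 8*n^3 - 36*n^2 - 24*t^3 + t^2*(108 - 40*n) + t*(-8*n^2 + 72*n)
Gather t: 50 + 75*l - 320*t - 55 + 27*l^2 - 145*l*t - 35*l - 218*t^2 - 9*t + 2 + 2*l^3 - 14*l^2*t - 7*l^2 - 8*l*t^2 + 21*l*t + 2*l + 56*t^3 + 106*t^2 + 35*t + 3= 2*l^3 + 20*l^2 + 42*l + 56*t^3 + t^2*(-8*l - 112) + t*(-14*l^2 - 124*l - 294)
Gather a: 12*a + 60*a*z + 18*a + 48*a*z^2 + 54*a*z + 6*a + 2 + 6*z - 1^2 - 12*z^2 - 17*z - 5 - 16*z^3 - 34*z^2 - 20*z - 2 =a*(48*z^2 + 114*z + 36) - 16*z^3 - 46*z^2 - 31*z - 6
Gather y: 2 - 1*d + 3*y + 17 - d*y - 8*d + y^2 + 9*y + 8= -9*d + y^2 + y*(12 - d) + 27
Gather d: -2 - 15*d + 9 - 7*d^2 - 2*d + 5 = -7*d^2 - 17*d + 12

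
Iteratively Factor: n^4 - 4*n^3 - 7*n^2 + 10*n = (n + 2)*(n^3 - 6*n^2 + 5*n) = (n - 5)*(n + 2)*(n^2 - n) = n*(n - 5)*(n + 2)*(n - 1)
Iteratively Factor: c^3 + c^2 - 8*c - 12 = (c + 2)*(c^2 - c - 6) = (c + 2)^2*(c - 3)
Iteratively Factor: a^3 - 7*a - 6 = (a + 1)*(a^2 - a - 6) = (a + 1)*(a + 2)*(a - 3)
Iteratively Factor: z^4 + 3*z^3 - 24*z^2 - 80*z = (z + 4)*(z^3 - z^2 - 20*z) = (z - 5)*(z + 4)*(z^2 + 4*z) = z*(z - 5)*(z + 4)*(z + 4)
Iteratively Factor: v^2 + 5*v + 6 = (v + 2)*(v + 3)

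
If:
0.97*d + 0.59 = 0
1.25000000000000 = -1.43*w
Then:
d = -0.61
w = -0.87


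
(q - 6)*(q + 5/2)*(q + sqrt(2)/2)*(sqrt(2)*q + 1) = sqrt(2)*q^4 - 7*sqrt(2)*q^3/2 + 2*q^3 - 29*sqrt(2)*q^2/2 - 7*q^2 - 30*q - 7*sqrt(2)*q/4 - 15*sqrt(2)/2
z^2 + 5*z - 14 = (z - 2)*(z + 7)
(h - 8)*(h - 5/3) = h^2 - 29*h/3 + 40/3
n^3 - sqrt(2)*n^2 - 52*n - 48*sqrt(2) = (n - 6*sqrt(2))*(n + sqrt(2))*(n + 4*sqrt(2))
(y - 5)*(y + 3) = y^2 - 2*y - 15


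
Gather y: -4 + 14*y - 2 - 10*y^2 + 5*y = -10*y^2 + 19*y - 6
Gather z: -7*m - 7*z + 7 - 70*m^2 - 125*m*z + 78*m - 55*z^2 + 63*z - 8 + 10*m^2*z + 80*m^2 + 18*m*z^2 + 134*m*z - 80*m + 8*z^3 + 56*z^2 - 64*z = 10*m^2 - 9*m + 8*z^3 + z^2*(18*m + 1) + z*(10*m^2 + 9*m - 8) - 1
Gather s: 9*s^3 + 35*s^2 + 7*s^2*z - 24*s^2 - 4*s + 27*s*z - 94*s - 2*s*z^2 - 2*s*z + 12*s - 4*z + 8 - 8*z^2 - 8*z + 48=9*s^3 + s^2*(7*z + 11) + s*(-2*z^2 + 25*z - 86) - 8*z^2 - 12*z + 56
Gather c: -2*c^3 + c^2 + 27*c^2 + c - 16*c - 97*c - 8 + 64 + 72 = -2*c^3 + 28*c^2 - 112*c + 128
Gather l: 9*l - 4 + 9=9*l + 5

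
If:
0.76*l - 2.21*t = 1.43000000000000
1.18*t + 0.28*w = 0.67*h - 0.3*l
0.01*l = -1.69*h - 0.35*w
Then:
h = -0.203609457879661*w - 0.00636545977941573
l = 1.07576270272126 - 0.590001618337232*w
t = -0.202896484134071*w - 0.277113278702192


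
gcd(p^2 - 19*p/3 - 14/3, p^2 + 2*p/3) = p + 2/3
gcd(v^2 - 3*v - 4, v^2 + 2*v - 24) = v - 4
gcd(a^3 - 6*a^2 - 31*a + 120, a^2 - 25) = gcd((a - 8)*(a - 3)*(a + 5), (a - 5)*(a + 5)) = a + 5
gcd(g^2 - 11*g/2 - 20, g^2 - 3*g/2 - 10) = g + 5/2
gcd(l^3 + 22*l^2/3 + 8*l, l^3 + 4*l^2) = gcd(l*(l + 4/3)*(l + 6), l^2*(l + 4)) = l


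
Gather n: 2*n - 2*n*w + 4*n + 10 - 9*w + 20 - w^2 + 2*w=n*(6 - 2*w) - w^2 - 7*w + 30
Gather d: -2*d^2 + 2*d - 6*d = -2*d^2 - 4*d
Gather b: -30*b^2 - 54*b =-30*b^2 - 54*b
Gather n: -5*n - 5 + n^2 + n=n^2 - 4*n - 5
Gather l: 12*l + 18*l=30*l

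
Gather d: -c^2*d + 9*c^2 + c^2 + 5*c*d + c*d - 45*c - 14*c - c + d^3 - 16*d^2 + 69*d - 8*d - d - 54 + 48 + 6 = 10*c^2 - 60*c + d^3 - 16*d^2 + d*(-c^2 + 6*c + 60)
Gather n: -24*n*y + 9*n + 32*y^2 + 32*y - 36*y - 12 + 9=n*(9 - 24*y) + 32*y^2 - 4*y - 3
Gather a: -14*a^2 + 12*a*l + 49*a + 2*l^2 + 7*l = -14*a^2 + a*(12*l + 49) + 2*l^2 + 7*l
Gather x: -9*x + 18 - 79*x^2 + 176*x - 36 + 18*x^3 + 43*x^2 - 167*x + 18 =18*x^3 - 36*x^2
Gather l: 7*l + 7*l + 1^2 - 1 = 14*l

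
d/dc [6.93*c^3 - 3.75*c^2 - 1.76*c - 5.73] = 20.79*c^2 - 7.5*c - 1.76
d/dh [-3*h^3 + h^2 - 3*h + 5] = -9*h^2 + 2*h - 3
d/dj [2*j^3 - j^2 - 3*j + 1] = 6*j^2 - 2*j - 3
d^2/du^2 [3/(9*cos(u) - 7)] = 27*(9*sin(u)^2 - 7*cos(u) + 9)/(9*cos(u) - 7)^3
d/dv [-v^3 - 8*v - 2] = -3*v^2 - 8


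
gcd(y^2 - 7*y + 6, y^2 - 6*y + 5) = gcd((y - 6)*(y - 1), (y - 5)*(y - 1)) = y - 1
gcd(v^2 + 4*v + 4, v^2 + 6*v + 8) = v + 2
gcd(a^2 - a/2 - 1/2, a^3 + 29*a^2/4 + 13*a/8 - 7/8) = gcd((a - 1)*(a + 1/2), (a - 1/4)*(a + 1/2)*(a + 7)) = a + 1/2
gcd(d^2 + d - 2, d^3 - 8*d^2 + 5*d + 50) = d + 2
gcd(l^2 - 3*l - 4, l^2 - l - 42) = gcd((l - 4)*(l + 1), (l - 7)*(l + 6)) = 1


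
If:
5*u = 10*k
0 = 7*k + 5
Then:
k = -5/7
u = -10/7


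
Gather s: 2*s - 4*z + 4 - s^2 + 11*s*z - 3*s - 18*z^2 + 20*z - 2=-s^2 + s*(11*z - 1) - 18*z^2 + 16*z + 2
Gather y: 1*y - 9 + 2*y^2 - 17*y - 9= 2*y^2 - 16*y - 18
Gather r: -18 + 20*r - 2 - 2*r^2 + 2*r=-2*r^2 + 22*r - 20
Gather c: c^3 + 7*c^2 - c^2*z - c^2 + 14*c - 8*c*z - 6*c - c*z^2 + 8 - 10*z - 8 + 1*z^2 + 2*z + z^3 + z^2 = c^3 + c^2*(6 - z) + c*(-z^2 - 8*z + 8) + z^3 + 2*z^2 - 8*z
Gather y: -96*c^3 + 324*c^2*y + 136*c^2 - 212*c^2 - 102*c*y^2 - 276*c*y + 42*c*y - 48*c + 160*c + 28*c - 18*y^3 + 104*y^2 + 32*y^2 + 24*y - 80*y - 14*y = -96*c^3 - 76*c^2 + 140*c - 18*y^3 + y^2*(136 - 102*c) + y*(324*c^2 - 234*c - 70)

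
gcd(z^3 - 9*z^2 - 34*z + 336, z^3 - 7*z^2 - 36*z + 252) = z^2 - z - 42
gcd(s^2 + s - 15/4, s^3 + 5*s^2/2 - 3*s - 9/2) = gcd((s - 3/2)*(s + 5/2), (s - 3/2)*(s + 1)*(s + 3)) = s - 3/2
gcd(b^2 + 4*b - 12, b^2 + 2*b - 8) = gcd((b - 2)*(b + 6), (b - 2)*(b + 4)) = b - 2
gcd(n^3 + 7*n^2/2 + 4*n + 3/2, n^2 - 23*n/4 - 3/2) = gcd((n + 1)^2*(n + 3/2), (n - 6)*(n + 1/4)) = 1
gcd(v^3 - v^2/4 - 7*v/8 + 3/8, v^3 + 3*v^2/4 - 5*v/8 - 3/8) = v^2 + v/4 - 3/4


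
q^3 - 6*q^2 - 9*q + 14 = (q - 7)*(q - 1)*(q + 2)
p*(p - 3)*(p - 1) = p^3 - 4*p^2 + 3*p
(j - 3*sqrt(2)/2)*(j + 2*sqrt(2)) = j^2 + sqrt(2)*j/2 - 6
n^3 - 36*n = n*(n - 6)*(n + 6)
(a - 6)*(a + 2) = a^2 - 4*a - 12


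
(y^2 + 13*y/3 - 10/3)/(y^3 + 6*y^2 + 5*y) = (y - 2/3)/(y*(y + 1))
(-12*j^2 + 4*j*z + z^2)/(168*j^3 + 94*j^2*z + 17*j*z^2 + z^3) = (-2*j + z)/(28*j^2 + 11*j*z + z^2)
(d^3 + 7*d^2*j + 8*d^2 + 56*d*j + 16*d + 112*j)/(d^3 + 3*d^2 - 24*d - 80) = (d + 7*j)/(d - 5)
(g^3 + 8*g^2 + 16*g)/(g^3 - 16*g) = (g + 4)/(g - 4)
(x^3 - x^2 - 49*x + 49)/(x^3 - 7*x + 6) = (x^2 - 49)/(x^2 + x - 6)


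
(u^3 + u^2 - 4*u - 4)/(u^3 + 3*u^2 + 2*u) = (u - 2)/u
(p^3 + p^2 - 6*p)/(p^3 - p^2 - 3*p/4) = 4*(-p^2 - p + 6)/(-4*p^2 + 4*p + 3)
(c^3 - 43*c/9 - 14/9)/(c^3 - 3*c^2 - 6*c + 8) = (c^2 - 2*c - 7/9)/(c^2 - 5*c + 4)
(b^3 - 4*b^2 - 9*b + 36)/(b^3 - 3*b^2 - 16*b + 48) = (b + 3)/(b + 4)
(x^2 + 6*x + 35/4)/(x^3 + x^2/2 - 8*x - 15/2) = (x + 7/2)/(x^2 - 2*x - 3)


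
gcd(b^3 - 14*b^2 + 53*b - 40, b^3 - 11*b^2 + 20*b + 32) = b - 8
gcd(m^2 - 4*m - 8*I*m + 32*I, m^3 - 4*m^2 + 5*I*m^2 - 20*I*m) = m - 4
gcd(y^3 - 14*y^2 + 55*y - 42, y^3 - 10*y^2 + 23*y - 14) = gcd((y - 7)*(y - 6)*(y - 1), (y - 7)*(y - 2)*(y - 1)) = y^2 - 8*y + 7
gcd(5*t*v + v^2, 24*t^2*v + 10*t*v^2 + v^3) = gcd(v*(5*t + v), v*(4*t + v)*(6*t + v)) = v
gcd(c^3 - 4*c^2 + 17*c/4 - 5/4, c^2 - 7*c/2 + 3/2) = c - 1/2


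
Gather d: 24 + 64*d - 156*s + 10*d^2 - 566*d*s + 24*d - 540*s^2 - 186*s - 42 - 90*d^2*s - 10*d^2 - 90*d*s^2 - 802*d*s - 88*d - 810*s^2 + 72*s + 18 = -90*d^2*s + d*(-90*s^2 - 1368*s) - 1350*s^2 - 270*s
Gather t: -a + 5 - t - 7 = -a - t - 2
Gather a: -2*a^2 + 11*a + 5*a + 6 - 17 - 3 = -2*a^2 + 16*a - 14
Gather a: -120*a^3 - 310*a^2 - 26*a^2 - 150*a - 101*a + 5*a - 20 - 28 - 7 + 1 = -120*a^3 - 336*a^2 - 246*a - 54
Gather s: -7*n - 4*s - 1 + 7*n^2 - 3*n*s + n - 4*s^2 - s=7*n^2 - 6*n - 4*s^2 + s*(-3*n - 5) - 1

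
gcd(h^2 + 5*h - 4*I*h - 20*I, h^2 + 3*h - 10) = h + 5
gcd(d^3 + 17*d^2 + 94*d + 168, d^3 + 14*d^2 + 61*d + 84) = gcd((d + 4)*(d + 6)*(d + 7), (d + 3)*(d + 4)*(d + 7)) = d^2 + 11*d + 28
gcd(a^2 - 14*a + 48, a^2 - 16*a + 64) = a - 8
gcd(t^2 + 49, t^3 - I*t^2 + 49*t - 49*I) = t^2 + 49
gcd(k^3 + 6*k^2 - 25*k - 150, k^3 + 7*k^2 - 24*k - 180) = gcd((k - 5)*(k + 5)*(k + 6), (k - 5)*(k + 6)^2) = k^2 + k - 30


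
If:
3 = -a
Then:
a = -3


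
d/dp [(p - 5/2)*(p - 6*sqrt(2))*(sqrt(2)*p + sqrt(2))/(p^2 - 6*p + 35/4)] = 2*(2*sqrt(2)*p^2 - 14*sqrt(2)*p - 7*sqrt(2) + 108)/(4*p^2 - 28*p + 49)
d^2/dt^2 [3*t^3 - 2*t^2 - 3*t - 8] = 18*t - 4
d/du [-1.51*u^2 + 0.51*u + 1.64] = 0.51 - 3.02*u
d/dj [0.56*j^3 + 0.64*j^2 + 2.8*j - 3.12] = 1.68*j^2 + 1.28*j + 2.8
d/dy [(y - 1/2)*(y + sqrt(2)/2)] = 2*y - 1/2 + sqrt(2)/2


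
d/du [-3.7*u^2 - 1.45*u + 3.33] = -7.4*u - 1.45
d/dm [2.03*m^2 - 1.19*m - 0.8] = 4.06*m - 1.19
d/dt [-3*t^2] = -6*t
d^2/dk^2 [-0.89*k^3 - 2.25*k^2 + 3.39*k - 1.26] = -5.34*k - 4.5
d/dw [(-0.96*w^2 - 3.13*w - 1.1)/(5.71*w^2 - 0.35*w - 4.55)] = (18.2083*w^2 + 21.298*w + 13.8565)/(32.6041*w^4 - 3.997*w^3 - 51.8385*w^2 + 3.185*w + 20.7025)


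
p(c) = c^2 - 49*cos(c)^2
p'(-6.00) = 14.29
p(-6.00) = -9.17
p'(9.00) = -18.80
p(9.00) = 40.32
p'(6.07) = -8.12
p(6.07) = -9.96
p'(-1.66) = 5.38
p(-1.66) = 2.37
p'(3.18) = 10.12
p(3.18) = -38.82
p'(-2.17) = 41.30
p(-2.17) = -10.88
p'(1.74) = -12.79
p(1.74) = 1.64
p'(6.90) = 60.04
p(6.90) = 15.01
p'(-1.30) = -27.86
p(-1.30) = -1.82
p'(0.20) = 19.48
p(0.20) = -47.03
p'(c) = 2*c + 98*sin(c)*cos(c)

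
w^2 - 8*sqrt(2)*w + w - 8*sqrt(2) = (w + 1)*(w - 8*sqrt(2))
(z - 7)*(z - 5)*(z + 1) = z^3 - 11*z^2 + 23*z + 35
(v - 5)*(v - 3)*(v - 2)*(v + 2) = v^4 - 8*v^3 + 11*v^2 + 32*v - 60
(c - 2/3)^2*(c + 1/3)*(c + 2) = c^4 + c^3 - 2*c^2 + 4*c/27 + 8/27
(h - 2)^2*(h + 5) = h^3 + h^2 - 16*h + 20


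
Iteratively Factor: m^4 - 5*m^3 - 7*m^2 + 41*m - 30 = (m - 1)*(m^3 - 4*m^2 - 11*m + 30) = (m - 5)*(m - 1)*(m^2 + m - 6) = (m - 5)*(m - 2)*(m - 1)*(m + 3)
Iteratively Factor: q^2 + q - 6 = (q - 2)*(q + 3)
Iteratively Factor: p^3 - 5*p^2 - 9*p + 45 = (p - 3)*(p^2 - 2*p - 15) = (p - 5)*(p - 3)*(p + 3)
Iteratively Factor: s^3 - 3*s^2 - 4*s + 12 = (s - 3)*(s^2 - 4) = (s - 3)*(s + 2)*(s - 2)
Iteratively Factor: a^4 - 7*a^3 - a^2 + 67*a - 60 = (a + 3)*(a^3 - 10*a^2 + 29*a - 20) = (a - 1)*(a + 3)*(a^2 - 9*a + 20) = (a - 4)*(a - 1)*(a + 3)*(a - 5)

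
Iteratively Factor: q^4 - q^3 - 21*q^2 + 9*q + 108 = (q + 3)*(q^3 - 4*q^2 - 9*q + 36) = (q + 3)^2*(q^2 - 7*q + 12) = (q - 4)*(q + 3)^2*(q - 3)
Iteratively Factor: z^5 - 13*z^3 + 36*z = (z - 2)*(z^4 + 2*z^3 - 9*z^2 - 18*z) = (z - 2)*(z + 3)*(z^3 - z^2 - 6*z) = z*(z - 2)*(z + 3)*(z^2 - z - 6) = z*(z - 3)*(z - 2)*(z + 3)*(z + 2)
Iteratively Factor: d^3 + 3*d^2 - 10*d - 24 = (d + 2)*(d^2 + d - 12) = (d + 2)*(d + 4)*(d - 3)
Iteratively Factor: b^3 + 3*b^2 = (b)*(b^2 + 3*b) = b*(b + 3)*(b)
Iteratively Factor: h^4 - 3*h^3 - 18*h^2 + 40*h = (h + 4)*(h^3 - 7*h^2 + 10*h) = h*(h + 4)*(h^2 - 7*h + 10) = h*(h - 5)*(h + 4)*(h - 2)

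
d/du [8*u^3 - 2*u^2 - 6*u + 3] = 24*u^2 - 4*u - 6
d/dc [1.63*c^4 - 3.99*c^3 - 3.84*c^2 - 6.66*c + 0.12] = 6.52*c^3 - 11.97*c^2 - 7.68*c - 6.66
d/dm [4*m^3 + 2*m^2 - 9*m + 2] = 12*m^2 + 4*m - 9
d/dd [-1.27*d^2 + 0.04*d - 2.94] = 0.04 - 2.54*d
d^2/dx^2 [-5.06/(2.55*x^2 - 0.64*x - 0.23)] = (-65.8053*x^2 + 16.51584*x + 5.06*(5.1*x - 0.64)*(10.2*x - 1.28) + 5.93538)/(-2.55*x^2 + 0.64*x + 0.23)^3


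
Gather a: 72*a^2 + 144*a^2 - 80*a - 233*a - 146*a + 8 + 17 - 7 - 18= 216*a^2 - 459*a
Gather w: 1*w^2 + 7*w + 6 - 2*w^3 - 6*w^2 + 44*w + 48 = -2*w^3 - 5*w^2 + 51*w + 54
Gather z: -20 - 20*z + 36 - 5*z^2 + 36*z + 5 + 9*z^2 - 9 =4*z^2 + 16*z + 12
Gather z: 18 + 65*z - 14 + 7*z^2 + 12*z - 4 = 7*z^2 + 77*z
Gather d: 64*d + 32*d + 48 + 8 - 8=96*d + 48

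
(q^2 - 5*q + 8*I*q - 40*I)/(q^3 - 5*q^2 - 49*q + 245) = (q + 8*I)/(q^2 - 49)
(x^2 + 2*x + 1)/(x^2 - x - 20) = (x^2 + 2*x + 1)/(x^2 - x - 20)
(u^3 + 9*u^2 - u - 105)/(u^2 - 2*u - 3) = (u^2 + 12*u + 35)/(u + 1)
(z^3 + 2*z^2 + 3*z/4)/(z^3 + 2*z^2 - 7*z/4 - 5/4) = z*(2*z + 3)/(2*z^2 + 3*z - 5)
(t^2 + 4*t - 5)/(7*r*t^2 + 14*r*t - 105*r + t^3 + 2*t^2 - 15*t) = (t - 1)/(7*r*t - 21*r + t^2 - 3*t)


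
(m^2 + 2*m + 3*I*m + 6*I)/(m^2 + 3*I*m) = (m + 2)/m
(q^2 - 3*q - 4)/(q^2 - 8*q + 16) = (q + 1)/(q - 4)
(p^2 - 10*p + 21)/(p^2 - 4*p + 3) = (p - 7)/(p - 1)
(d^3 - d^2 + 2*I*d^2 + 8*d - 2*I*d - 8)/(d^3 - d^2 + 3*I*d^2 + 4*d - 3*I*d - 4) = (d - 2*I)/(d - I)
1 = 1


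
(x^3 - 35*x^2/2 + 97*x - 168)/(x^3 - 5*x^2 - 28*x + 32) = (x^2 - 19*x/2 + 21)/(x^2 + 3*x - 4)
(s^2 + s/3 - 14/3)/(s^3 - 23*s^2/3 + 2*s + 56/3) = (3*s + 7)/(3*s^2 - 17*s - 28)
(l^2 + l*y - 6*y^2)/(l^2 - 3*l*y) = (l^2 + l*y - 6*y^2)/(l*(l - 3*y))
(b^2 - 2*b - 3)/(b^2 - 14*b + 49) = (b^2 - 2*b - 3)/(b^2 - 14*b + 49)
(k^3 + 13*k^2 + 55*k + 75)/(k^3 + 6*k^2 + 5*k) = (k^2 + 8*k + 15)/(k*(k + 1))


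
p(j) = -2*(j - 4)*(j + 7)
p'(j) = -4*j - 6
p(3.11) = 18.00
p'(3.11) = -18.44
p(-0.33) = 57.76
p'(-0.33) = -4.68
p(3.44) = 11.69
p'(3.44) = -19.76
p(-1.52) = 60.50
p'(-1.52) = 0.08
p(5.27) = -31.17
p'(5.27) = -27.08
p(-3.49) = 52.58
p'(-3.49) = 7.96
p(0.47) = 52.74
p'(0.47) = -7.88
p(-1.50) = 60.50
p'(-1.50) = 0.00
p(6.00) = -52.00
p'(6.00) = -30.00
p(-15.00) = -304.00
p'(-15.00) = 54.00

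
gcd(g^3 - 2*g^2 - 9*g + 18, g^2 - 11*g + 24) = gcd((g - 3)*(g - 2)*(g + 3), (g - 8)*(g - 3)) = g - 3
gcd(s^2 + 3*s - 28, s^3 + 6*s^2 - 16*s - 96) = s - 4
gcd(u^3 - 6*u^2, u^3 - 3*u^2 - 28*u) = u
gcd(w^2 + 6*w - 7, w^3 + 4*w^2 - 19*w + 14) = w^2 + 6*w - 7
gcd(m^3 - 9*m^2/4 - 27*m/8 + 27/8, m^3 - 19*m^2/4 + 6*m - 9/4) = m^2 - 15*m/4 + 9/4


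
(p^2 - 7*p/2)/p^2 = (p - 7/2)/p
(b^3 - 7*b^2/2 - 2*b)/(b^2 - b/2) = (2*b^2 - 7*b - 4)/(2*b - 1)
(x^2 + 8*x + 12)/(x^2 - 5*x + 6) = (x^2 + 8*x + 12)/(x^2 - 5*x + 6)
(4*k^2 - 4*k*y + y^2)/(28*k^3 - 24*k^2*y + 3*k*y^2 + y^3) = 1/(7*k + y)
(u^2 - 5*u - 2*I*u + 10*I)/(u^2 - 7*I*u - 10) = (u - 5)/(u - 5*I)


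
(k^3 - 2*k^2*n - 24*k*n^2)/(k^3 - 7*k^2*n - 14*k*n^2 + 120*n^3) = k/(k - 5*n)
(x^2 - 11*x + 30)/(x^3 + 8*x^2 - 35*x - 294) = (x - 5)/(x^2 + 14*x + 49)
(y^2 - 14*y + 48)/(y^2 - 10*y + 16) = (y - 6)/(y - 2)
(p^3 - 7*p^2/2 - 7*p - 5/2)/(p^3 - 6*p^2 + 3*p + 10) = (p + 1/2)/(p - 2)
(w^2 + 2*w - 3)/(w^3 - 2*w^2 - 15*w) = (w - 1)/(w*(w - 5))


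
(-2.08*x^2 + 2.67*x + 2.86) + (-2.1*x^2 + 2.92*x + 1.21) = -4.18*x^2 + 5.59*x + 4.07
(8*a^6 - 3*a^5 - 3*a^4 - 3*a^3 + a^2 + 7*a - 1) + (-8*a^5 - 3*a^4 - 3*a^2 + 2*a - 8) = 8*a^6 - 11*a^5 - 6*a^4 - 3*a^3 - 2*a^2 + 9*a - 9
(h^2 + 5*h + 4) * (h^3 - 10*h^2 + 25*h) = h^5 - 5*h^4 - 21*h^3 + 85*h^2 + 100*h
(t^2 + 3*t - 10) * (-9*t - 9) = -9*t^3 - 36*t^2 + 63*t + 90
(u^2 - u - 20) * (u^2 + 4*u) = u^4 + 3*u^3 - 24*u^2 - 80*u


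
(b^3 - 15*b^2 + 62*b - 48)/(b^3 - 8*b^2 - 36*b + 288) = (b - 1)/(b + 6)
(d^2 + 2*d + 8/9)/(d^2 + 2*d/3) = (d + 4/3)/d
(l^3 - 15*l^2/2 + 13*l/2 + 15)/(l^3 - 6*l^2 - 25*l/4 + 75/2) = 2*(l + 1)/(2*l + 5)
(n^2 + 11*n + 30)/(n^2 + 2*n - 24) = (n + 5)/(n - 4)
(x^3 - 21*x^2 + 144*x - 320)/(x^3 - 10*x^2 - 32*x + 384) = (x - 5)/(x + 6)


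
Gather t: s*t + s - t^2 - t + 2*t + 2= s - t^2 + t*(s + 1) + 2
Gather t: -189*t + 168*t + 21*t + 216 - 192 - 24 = 0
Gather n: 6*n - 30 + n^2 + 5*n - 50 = n^2 + 11*n - 80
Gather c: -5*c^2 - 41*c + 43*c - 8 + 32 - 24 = -5*c^2 + 2*c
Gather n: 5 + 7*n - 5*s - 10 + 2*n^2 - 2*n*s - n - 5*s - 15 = 2*n^2 + n*(6 - 2*s) - 10*s - 20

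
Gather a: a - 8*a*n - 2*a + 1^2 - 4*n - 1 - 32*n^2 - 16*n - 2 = a*(-8*n - 1) - 32*n^2 - 20*n - 2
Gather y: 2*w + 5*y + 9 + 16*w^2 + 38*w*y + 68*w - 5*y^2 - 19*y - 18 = 16*w^2 + 70*w - 5*y^2 + y*(38*w - 14) - 9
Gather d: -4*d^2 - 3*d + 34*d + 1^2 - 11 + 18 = -4*d^2 + 31*d + 8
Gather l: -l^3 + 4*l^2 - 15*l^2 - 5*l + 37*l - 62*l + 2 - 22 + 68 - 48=-l^3 - 11*l^2 - 30*l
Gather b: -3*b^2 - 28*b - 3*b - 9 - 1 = -3*b^2 - 31*b - 10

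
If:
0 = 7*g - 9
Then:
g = 9/7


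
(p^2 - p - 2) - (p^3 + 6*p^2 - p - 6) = -p^3 - 5*p^2 + 4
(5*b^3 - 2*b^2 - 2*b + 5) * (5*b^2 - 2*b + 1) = 25*b^5 - 20*b^4 - b^3 + 27*b^2 - 12*b + 5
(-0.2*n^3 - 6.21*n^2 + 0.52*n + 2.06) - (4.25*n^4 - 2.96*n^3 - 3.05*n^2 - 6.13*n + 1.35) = -4.25*n^4 + 2.76*n^3 - 3.16*n^2 + 6.65*n + 0.71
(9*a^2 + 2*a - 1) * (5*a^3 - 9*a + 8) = 45*a^5 + 10*a^4 - 86*a^3 + 54*a^2 + 25*a - 8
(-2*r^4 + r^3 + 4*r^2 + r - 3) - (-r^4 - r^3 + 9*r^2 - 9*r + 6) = -r^4 + 2*r^3 - 5*r^2 + 10*r - 9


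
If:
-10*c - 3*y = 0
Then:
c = -3*y/10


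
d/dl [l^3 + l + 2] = 3*l^2 + 1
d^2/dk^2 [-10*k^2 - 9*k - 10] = -20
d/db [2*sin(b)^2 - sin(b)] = (4*sin(b) - 1)*cos(b)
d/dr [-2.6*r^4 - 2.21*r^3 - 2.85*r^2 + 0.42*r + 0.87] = -10.4*r^3 - 6.63*r^2 - 5.7*r + 0.42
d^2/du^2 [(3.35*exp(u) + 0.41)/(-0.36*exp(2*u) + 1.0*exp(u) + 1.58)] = (-0.43416*exp(4*u) - 1.418544*exp(3*u) - 10.99008*exp(2*u) + 3.950168*exp(u) - 7.71514)*exp(u)/(0.046656*exp(6*u) - 0.3888*exp(5*u) + 0.465696*exp(4*u) + 2.4128*exp(3*u) - 2.043888*exp(2*u) - 7.4892*exp(u) - 3.944312)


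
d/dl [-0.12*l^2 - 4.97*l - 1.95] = -0.24*l - 4.97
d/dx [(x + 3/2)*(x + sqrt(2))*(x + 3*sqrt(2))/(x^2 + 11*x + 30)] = (x^4 + 22*x^3 + 38*sqrt(2)*x^2 + 201*x^2/2 + 72*x + 240*sqrt(2)*x + 81 + 180*sqrt(2))/(x^4 + 22*x^3 + 181*x^2 + 660*x + 900)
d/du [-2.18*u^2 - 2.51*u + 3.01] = -4.36*u - 2.51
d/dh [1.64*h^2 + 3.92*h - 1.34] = 3.28*h + 3.92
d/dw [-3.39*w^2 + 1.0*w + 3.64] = 1.0 - 6.78*w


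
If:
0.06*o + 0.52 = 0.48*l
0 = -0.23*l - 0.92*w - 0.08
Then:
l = -4.0*w - 0.347826086956522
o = -32.0*w - 11.4492753623188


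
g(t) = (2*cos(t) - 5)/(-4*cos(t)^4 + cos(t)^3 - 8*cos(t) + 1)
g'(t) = (2*cos(t) - 5)*(-16*sin(t)*cos(t)^3 + 3*sin(t)*cos(t)^2 - 8*sin(t))/(-4*cos(t)^4 + cos(t)^3 - 8*cos(t) + 1)^2 - 2*sin(t)/(-4*cos(t)^4 + cos(t)^3 - 8*cos(t) + 1) = (-6*(1 - cos(2*t))^2 + 63*cos(t) - 63*cos(2*t)/2 + 21*cos(3*t) + 61/2)*sin(t)/(4*cos(t)^4 - cos(t)^3 + 8*cos(t) - 1)^2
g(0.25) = 0.33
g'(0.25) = 0.22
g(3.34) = -1.66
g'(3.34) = 0.87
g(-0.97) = 1.03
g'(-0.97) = -2.69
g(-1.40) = 13.01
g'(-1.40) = -291.60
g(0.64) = 0.52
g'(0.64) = 0.86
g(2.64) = -1.36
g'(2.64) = -0.86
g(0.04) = 0.30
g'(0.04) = 0.03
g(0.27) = 0.33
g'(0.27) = 0.24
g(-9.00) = -1.43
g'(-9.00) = 0.99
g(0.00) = 0.30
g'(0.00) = 0.00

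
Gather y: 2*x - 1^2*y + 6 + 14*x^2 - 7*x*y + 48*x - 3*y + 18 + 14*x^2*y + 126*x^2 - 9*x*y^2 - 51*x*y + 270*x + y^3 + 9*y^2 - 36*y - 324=140*x^2 + 320*x + y^3 + y^2*(9 - 9*x) + y*(14*x^2 - 58*x - 40) - 300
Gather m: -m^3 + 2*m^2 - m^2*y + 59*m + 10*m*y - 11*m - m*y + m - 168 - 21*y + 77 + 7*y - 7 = -m^3 + m^2*(2 - y) + m*(9*y + 49) - 14*y - 98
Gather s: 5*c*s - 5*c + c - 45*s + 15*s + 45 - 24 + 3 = -4*c + s*(5*c - 30) + 24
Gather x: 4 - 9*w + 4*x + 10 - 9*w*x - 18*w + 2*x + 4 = -27*w + x*(6 - 9*w) + 18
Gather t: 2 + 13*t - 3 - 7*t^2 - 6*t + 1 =-7*t^2 + 7*t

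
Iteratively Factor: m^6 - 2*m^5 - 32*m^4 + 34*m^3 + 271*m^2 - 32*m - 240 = (m + 4)*(m^5 - 6*m^4 - 8*m^3 + 66*m^2 + 7*m - 60) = (m + 3)*(m + 4)*(m^4 - 9*m^3 + 19*m^2 + 9*m - 20) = (m + 1)*(m + 3)*(m + 4)*(m^3 - 10*m^2 + 29*m - 20) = (m - 4)*(m + 1)*(m + 3)*(m + 4)*(m^2 - 6*m + 5) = (m - 4)*(m - 1)*(m + 1)*(m + 3)*(m + 4)*(m - 5)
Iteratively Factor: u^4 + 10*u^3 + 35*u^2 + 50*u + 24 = (u + 4)*(u^3 + 6*u^2 + 11*u + 6) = (u + 1)*(u + 4)*(u^2 + 5*u + 6) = (u + 1)*(u + 2)*(u + 4)*(u + 3)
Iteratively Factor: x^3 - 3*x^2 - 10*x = (x + 2)*(x^2 - 5*x) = x*(x + 2)*(x - 5)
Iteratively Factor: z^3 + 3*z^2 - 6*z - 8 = (z + 1)*(z^2 + 2*z - 8) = (z - 2)*(z + 1)*(z + 4)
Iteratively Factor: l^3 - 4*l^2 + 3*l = (l - 3)*(l^2 - l) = (l - 3)*(l - 1)*(l)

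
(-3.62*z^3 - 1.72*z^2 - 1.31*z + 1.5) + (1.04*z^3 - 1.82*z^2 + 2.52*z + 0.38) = -2.58*z^3 - 3.54*z^2 + 1.21*z + 1.88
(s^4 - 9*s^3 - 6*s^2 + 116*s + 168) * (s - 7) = s^5 - 16*s^4 + 57*s^3 + 158*s^2 - 644*s - 1176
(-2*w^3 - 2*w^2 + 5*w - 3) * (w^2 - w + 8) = -2*w^5 - 9*w^3 - 24*w^2 + 43*w - 24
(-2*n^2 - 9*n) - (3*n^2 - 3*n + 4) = -5*n^2 - 6*n - 4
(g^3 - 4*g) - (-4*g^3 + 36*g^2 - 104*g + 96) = 5*g^3 - 36*g^2 + 100*g - 96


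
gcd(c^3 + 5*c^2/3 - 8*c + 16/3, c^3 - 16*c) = c + 4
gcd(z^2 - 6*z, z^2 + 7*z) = z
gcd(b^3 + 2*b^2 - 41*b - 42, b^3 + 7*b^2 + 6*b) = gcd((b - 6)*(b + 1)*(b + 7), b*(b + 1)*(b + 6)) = b + 1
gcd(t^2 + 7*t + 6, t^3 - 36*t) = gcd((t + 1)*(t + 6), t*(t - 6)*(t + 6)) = t + 6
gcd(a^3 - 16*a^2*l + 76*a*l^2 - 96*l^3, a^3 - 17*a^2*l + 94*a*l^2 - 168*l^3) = a - 6*l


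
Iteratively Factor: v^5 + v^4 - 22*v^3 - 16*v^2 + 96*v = (v + 4)*(v^4 - 3*v^3 - 10*v^2 + 24*v) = (v - 4)*(v + 4)*(v^3 + v^2 - 6*v) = (v - 4)*(v - 2)*(v + 4)*(v^2 + 3*v) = v*(v - 4)*(v - 2)*(v + 4)*(v + 3)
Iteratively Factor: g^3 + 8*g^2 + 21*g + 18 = (g + 3)*(g^2 + 5*g + 6) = (g + 2)*(g + 3)*(g + 3)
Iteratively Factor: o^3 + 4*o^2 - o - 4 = (o - 1)*(o^2 + 5*o + 4) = (o - 1)*(o + 1)*(o + 4)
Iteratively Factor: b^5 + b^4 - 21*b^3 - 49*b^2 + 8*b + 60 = (b + 2)*(b^4 - b^3 - 19*b^2 - 11*b + 30) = (b + 2)^2*(b^3 - 3*b^2 - 13*b + 15) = (b - 1)*(b + 2)^2*(b^2 - 2*b - 15) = (b - 5)*(b - 1)*(b + 2)^2*(b + 3)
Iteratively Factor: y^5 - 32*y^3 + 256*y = (y + 4)*(y^4 - 4*y^3 - 16*y^2 + 64*y) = (y - 4)*(y + 4)*(y^3 - 16*y) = (y - 4)^2*(y + 4)*(y^2 + 4*y) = (y - 4)^2*(y + 4)^2*(y)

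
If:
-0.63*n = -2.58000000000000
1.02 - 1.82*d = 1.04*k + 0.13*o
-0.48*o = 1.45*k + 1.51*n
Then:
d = 0.117733990147783*o + 2.99740883090637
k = -0.331034482758621*o - 4.26469622331691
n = 4.10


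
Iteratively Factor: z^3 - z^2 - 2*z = (z)*(z^2 - z - 2) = z*(z + 1)*(z - 2)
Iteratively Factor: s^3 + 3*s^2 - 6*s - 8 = (s + 1)*(s^2 + 2*s - 8) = (s - 2)*(s + 1)*(s + 4)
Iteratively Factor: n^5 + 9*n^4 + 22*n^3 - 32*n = (n - 1)*(n^4 + 10*n^3 + 32*n^2 + 32*n) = (n - 1)*(n + 2)*(n^3 + 8*n^2 + 16*n) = (n - 1)*(n + 2)*(n + 4)*(n^2 + 4*n) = n*(n - 1)*(n + 2)*(n + 4)*(n + 4)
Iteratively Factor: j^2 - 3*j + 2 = (j - 2)*(j - 1)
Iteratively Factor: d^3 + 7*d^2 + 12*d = (d + 4)*(d^2 + 3*d) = (d + 3)*(d + 4)*(d)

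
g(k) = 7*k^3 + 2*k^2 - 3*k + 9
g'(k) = 21*k^2 + 4*k - 3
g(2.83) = 175.18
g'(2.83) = 176.51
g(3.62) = 356.41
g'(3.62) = 286.67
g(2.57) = 133.32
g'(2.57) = 145.98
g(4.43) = 643.53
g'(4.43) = 426.84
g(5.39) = 1147.07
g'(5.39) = 628.65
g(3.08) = 223.26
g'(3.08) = 208.53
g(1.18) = 19.75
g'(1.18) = 30.96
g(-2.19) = -48.36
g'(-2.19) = 88.96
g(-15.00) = -23121.00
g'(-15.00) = 4662.00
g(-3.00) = -153.00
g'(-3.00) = 174.00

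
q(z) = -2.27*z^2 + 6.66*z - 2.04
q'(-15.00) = 74.76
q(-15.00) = -612.69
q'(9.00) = -34.20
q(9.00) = -125.97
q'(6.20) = -21.49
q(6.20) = -48.01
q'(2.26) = -3.60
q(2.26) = 1.42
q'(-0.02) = 6.75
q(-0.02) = -2.17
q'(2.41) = -4.28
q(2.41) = 0.83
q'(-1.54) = 13.65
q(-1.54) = -17.68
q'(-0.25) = 7.80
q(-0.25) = -3.85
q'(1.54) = -0.33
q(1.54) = 2.83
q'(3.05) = -7.19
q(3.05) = -2.84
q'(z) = 6.66 - 4.54*z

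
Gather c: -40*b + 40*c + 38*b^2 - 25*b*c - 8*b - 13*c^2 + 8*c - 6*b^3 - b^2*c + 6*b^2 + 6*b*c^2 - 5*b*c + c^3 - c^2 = -6*b^3 + 44*b^2 - 48*b + c^3 + c^2*(6*b - 14) + c*(-b^2 - 30*b + 48)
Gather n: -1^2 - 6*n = -6*n - 1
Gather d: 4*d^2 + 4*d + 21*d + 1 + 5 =4*d^2 + 25*d + 6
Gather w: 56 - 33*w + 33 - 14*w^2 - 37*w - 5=-14*w^2 - 70*w + 84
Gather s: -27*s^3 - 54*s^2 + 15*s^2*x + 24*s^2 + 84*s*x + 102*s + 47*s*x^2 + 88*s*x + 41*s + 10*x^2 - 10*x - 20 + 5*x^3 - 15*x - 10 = -27*s^3 + s^2*(15*x - 30) + s*(47*x^2 + 172*x + 143) + 5*x^3 + 10*x^2 - 25*x - 30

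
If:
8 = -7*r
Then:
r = -8/7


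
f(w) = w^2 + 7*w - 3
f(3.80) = 38.04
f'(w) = 2*w + 7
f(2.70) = 23.19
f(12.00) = 225.00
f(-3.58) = -15.24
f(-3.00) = -15.00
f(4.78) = 53.31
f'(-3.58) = -0.16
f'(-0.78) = 5.44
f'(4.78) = 16.56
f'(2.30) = 11.60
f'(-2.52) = 1.96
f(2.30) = 18.39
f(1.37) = 8.47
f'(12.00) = 31.00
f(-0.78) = -7.85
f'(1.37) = 9.74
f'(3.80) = 14.60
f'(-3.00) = 1.00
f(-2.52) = -14.29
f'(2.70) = 12.40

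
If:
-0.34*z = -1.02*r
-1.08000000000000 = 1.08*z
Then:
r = -0.33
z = -1.00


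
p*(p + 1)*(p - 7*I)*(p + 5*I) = p^4 + p^3 - 2*I*p^3 + 35*p^2 - 2*I*p^2 + 35*p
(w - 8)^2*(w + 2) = w^3 - 14*w^2 + 32*w + 128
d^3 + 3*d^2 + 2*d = d*(d + 1)*(d + 2)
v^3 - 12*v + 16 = (v - 2)^2*(v + 4)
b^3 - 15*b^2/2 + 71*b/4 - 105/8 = (b - 7/2)*(b - 5/2)*(b - 3/2)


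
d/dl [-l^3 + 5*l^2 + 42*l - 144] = -3*l^2 + 10*l + 42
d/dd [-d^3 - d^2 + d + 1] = -3*d^2 - 2*d + 1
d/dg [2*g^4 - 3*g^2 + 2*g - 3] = 8*g^3 - 6*g + 2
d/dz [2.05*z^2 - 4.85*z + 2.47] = 4.1*z - 4.85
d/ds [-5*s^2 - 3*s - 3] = -10*s - 3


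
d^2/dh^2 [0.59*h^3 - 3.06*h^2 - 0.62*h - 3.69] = 3.54*h - 6.12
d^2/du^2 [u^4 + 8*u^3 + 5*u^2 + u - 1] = 12*u^2 + 48*u + 10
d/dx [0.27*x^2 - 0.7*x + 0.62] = 0.54*x - 0.7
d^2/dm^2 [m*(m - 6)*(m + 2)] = 6*m - 8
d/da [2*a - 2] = 2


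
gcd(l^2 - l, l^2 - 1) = l - 1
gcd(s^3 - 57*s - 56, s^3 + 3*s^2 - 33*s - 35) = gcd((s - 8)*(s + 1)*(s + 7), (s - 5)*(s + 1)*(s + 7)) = s^2 + 8*s + 7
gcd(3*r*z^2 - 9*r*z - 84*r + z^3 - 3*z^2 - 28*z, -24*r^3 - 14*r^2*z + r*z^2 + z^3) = 3*r + z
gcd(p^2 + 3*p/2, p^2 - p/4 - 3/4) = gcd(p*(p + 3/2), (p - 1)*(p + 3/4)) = 1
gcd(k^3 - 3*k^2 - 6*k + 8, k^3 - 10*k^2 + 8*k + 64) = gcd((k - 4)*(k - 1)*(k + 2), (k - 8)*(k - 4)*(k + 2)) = k^2 - 2*k - 8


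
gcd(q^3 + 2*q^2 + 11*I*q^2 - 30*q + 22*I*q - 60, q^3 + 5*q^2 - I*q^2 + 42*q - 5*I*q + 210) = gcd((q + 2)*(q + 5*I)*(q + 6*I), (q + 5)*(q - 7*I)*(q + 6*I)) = q + 6*I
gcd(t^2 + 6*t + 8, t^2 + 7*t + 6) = 1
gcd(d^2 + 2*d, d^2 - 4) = d + 2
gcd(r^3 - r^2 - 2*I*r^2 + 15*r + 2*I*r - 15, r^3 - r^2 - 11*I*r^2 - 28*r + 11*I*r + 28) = r - 1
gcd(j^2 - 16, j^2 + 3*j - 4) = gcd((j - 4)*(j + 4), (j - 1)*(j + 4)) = j + 4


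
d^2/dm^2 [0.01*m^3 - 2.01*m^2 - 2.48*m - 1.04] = 0.06*m - 4.02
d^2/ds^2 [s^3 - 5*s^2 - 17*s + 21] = 6*s - 10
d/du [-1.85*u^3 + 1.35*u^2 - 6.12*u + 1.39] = -5.55*u^2 + 2.7*u - 6.12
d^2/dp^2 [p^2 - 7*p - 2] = 2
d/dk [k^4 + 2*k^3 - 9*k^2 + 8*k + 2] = 4*k^3 + 6*k^2 - 18*k + 8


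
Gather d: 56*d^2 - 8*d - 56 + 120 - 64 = 56*d^2 - 8*d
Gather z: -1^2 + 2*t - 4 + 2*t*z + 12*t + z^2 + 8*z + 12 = 14*t + z^2 + z*(2*t + 8) + 7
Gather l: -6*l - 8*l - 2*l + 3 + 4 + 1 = 8 - 16*l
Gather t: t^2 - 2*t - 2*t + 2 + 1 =t^2 - 4*t + 3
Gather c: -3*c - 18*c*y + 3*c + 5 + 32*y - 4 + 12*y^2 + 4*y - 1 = -18*c*y + 12*y^2 + 36*y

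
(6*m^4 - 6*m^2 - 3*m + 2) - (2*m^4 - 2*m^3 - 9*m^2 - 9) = 4*m^4 + 2*m^3 + 3*m^2 - 3*m + 11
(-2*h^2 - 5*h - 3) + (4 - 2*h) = -2*h^2 - 7*h + 1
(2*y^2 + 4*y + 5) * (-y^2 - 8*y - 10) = -2*y^4 - 20*y^3 - 57*y^2 - 80*y - 50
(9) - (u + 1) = 8 - u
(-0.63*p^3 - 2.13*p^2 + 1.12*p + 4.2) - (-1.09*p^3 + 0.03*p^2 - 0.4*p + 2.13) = 0.46*p^3 - 2.16*p^2 + 1.52*p + 2.07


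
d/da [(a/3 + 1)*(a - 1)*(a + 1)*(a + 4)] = 4*a^3/3 + 7*a^2 + 22*a/3 - 7/3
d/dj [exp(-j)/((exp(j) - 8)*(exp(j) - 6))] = (-3*exp(2*j) + 28*exp(j) - 48)*exp(-j)/(exp(4*j) - 28*exp(3*j) + 292*exp(2*j) - 1344*exp(j) + 2304)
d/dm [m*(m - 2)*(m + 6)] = 3*m^2 + 8*m - 12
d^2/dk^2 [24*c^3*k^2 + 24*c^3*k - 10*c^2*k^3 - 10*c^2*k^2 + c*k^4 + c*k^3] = 2*c*(24*c^2 - 30*c*k - 10*c + 6*k^2 + 3*k)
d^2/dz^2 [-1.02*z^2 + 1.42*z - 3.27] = -2.04000000000000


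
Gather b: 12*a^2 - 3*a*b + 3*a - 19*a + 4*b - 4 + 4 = 12*a^2 - 16*a + b*(4 - 3*a)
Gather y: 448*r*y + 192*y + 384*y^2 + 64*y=384*y^2 + y*(448*r + 256)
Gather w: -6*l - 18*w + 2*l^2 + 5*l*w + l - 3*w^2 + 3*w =2*l^2 - 5*l - 3*w^2 + w*(5*l - 15)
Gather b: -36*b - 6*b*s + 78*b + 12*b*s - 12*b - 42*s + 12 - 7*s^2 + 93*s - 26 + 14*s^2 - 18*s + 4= b*(6*s + 30) + 7*s^2 + 33*s - 10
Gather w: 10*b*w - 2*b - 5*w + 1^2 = -2*b + w*(10*b - 5) + 1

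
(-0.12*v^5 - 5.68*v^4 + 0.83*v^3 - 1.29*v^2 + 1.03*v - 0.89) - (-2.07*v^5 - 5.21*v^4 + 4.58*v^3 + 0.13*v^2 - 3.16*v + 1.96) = 1.95*v^5 - 0.47*v^4 - 3.75*v^3 - 1.42*v^2 + 4.19*v - 2.85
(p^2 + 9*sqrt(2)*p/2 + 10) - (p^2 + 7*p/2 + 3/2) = -7*p/2 + 9*sqrt(2)*p/2 + 17/2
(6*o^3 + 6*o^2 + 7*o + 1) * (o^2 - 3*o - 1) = 6*o^5 - 12*o^4 - 17*o^3 - 26*o^2 - 10*o - 1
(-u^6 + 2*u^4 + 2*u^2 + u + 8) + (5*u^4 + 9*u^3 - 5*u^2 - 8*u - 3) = -u^6 + 7*u^4 + 9*u^3 - 3*u^2 - 7*u + 5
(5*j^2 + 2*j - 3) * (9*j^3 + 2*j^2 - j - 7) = 45*j^5 + 28*j^4 - 28*j^3 - 43*j^2 - 11*j + 21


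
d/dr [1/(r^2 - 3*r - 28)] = (3 - 2*r)/(-r^2 + 3*r + 28)^2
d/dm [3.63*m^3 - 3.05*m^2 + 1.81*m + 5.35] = 10.89*m^2 - 6.1*m + 1.81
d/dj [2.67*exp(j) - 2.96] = 2.67*exp(j)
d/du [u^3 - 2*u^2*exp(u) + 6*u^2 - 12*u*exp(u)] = -2*u^2*exp(u) + 3*u^2 - 16*u*exp(u) + 12*u - 12*exp(u)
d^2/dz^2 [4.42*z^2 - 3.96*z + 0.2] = 8.84000000000000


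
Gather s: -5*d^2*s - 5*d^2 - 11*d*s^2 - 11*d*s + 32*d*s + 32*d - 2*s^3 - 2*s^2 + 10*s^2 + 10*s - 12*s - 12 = -5*d^2 + 32*d - 2*s^3 + s^2*(8 - 11*d) + s*(-5*d^2 + 21*d - 2) - 12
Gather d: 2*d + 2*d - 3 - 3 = 4*d - 6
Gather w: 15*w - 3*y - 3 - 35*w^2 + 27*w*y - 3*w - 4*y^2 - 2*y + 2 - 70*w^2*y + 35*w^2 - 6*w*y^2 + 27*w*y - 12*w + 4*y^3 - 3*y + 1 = -70*w^2*y + w*(-6*y^2 + 54*y) + 4*y^3 - 4*y^2 - 8*y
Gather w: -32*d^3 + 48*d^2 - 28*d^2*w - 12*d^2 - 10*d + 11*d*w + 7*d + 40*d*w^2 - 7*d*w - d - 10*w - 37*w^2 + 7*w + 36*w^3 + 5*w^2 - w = -32*d^3 + 36*d^2 - 4*d + 36*w^3 + w^2*(40*d - 32) + w*(-28*d^2 + 4*d - 4)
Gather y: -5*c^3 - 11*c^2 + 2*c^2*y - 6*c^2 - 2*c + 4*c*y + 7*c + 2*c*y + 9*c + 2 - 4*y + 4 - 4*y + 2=-5*c^3 - 17*c^2 + 14*c + y*(2*c^2 + 6*c - 8) + 8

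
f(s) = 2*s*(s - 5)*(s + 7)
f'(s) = 2*s*(s - 5) + 2*s*(s + 7) + 2*(s - 5)*(s + 7) = 6*s^2 + 8*s - 70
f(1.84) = -102.80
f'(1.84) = -34.97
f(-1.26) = 90.55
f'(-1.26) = -70.55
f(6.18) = 192.23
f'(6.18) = 208.59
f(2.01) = -108.30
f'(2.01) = -29.68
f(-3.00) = 192.00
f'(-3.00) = -40.00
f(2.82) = -120.74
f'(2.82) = 0.27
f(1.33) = -81.32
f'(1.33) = -48.75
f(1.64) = -95.22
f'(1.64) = -40.74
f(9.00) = 1152.00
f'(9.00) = 488.00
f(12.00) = 3192.00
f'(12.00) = 890.00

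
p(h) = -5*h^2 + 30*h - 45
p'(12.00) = -90.00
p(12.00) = -405.00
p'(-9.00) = 120.00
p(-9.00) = -720.00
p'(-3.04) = 60.40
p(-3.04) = -182.41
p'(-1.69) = 46.90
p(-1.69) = -109.98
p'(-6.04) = 90.40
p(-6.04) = -408.61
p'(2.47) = 5.30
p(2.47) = -1.40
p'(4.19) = -11.90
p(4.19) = -7.08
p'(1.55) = 14.50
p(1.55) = -10.51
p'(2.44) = 5.60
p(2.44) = -1.57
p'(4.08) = -10.80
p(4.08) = -5.83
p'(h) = 30 - 10*h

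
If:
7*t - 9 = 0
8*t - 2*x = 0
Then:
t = 9/7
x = 36/7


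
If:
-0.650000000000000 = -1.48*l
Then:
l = 0.44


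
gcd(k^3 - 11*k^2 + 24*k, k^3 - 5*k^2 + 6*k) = k^2 - 3*k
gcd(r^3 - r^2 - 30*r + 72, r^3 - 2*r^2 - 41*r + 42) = r + 6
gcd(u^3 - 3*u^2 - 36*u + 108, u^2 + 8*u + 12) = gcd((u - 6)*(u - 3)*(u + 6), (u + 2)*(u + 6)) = u + 6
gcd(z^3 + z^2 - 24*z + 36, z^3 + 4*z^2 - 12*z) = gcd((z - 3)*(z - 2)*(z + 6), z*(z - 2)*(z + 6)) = z^2 + 4*z - 12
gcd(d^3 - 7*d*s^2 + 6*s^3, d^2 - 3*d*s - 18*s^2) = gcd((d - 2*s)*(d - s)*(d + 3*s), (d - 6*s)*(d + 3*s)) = d + 3*s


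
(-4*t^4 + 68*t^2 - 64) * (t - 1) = -4*t^5 + 4*t^4 + 68*t^3 - 68*t^2 - 64*t + 64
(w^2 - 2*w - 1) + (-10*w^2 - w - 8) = -9*w^2 - 3*w - 9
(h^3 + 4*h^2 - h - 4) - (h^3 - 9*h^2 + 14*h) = 13*h^2 - 15*h - 4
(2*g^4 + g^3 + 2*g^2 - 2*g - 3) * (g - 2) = 2*g^5 - 3*g^4 - 6*g^2 + g + 6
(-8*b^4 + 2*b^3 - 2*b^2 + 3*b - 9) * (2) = -16*b^4 + 4*b^3 - 4*b^2 + 6*b - 18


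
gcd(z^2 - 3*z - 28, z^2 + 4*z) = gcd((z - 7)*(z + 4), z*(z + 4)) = z + 4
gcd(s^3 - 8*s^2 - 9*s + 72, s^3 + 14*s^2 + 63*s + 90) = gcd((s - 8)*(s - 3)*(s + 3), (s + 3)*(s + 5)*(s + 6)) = s + 3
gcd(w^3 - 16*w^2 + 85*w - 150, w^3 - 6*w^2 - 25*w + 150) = w^2 - 11*w + 30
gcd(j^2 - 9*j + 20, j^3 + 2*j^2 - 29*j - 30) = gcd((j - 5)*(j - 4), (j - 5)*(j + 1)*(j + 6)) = j - 5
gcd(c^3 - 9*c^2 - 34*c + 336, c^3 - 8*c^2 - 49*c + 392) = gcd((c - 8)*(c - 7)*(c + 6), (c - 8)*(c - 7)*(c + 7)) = c^2 - 15*c + 56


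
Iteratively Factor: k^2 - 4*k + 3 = (k - 3)*(k - 1)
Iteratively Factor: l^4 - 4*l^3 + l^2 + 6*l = (l + 1)*(l^3 - 5*l^2 + 6*l) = l*(l + 1)*(l^2 - 5*l + 6) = l*(l - 2)*(l + 1)*(l - 3)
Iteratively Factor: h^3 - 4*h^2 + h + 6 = (h - 2)*(h^2 - 2*h - 3) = (h - 3)*(h - 2)*(h + 1)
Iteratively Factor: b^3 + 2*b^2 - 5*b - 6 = (b + 1)*(b^2 + b - 6) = (b + 1)*(b + 3)*(b - 2)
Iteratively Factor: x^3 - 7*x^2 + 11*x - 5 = (x - 5)*(x^2 - 2*x + 1) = (x - 5)*(x - 1)*(x - 1)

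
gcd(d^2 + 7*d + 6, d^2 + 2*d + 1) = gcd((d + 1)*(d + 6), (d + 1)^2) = d + 1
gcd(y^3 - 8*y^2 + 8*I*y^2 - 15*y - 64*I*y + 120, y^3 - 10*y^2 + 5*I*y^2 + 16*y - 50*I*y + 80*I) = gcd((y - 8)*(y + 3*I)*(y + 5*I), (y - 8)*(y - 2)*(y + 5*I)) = y^2 + y*(-8 + 5*I) - 40*I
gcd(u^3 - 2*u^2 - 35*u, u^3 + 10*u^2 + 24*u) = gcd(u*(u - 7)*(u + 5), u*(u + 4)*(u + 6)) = u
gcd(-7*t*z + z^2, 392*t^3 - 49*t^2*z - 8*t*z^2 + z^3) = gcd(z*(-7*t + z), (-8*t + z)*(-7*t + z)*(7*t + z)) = -7*t + z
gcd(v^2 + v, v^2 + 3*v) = v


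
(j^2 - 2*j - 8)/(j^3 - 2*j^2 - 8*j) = 1/j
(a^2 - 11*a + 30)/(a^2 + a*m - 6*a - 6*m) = (a - 5)/(a + m)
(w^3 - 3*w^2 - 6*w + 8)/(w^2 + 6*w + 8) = (w^2 - 5*w + 4)/(w + 4)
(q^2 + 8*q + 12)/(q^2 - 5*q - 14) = (q + 6)/(q - 7)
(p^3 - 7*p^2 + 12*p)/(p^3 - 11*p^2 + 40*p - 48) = p/(p - 4)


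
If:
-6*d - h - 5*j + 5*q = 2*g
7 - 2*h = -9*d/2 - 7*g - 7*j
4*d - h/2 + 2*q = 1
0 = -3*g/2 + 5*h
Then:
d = 142/809 - 494*q/809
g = -7160*q/2427 - 4820/2427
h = -716*q/809 - 482/809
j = 7499*q/2427 + 1706/2427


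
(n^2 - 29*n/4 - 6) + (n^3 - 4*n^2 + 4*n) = n^3 - 3*n^2 - 13*n/4 - 6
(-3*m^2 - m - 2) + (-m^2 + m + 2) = -4*m^2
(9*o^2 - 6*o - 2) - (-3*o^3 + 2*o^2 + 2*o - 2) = 3*o^3 + 7*o^2 - 8*o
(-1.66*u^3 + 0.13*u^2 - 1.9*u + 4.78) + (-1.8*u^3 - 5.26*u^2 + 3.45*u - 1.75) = -3.46*u^3 - 5.13*u^2 + 1.55*u + 3.03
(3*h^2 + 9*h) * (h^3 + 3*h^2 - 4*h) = 3*h^5 + 18*h^4 + 15*h^3 - 36*h^2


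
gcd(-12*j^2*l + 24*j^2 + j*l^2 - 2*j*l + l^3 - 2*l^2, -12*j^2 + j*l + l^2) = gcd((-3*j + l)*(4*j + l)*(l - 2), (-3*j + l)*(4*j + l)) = 12*j^2 - j*l - l^2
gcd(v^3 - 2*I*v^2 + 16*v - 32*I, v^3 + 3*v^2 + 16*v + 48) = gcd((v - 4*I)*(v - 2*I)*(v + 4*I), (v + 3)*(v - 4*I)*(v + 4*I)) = v^2 + 16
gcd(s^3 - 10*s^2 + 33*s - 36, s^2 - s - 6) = s - 3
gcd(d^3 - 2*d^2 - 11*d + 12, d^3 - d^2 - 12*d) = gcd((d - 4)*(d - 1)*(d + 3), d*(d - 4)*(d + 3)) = d^2 - d - 12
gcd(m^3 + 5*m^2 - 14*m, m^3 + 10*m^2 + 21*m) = m^2 + 7*m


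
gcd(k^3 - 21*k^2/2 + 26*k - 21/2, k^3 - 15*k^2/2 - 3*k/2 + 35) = k - 7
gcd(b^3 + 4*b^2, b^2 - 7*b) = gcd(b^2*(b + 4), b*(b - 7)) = b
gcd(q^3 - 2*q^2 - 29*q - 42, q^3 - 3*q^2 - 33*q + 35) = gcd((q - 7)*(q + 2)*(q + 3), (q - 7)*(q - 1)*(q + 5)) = q - 7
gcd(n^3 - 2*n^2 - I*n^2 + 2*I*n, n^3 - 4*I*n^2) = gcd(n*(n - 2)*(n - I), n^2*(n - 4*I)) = n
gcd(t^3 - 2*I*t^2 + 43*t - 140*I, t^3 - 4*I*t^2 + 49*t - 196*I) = t^2 + 3*I*t + 28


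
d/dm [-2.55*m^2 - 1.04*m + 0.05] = -5.1*m - 1.04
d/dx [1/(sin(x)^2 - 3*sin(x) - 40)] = (3 - 2*sin(x))*cos(x)/((sin(x) - 8)^2*(sin(x) + 5)^2)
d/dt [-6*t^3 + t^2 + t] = -18*t^2 + 2*t + 1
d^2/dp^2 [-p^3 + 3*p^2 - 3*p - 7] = 6 - 6*p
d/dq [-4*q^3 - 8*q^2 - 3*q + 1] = -12*q^2 - 16*q - 3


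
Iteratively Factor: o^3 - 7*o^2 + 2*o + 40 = (o - 5)*(o^2 - 2*o - 8) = (o - 5)*(o + 2)*(o - 4)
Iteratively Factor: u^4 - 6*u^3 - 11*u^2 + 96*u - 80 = (u - 4)*(u^3 - 2*u^2 - 19*u + 20) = (u - 4)*(u + 4)*(u^2 - 6*u + 5) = (u - 5)*(u - 4)*(u + 4)*(u - 1)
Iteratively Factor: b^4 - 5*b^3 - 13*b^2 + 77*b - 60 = (b + 4)*(b^3 - 9*b^2 + 23*b - 15) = (b - 1)*(b + 4)*(b^2 - 8*b + 15) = (b - 3)*(b - 1)*(b + 4)*(b - 5)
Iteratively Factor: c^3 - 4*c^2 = (c - 4)*(c^2) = c*(c - 4)*(c)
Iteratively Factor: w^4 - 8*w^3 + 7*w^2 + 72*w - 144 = (w - 4)*(w^3 - 4*w^2 - 9*w + 36) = (w - 4)^2*(w^2 - 9) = (w - 4)^2*(w - 3)*(w + 3)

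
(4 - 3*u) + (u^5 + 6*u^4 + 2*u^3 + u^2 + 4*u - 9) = u^5 + 6*u^4 + 2*u^3 + u^2 + u - 5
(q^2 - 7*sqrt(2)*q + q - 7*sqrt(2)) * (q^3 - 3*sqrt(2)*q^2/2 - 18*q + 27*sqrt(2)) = q^5 - 17*sqrt(2)*q^4/2 + q^4 - 17*sqrt(2)*q^3/2 + 3*q^3 + 3*q^2 + 153*sqrt(2)*q^2 - 378*q + 153*sqrt(2)*q - 378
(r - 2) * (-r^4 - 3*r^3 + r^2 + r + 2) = -r^5 - r^4 + 7*r^3 - r^2 - 4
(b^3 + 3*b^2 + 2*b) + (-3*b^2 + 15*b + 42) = b^3 + 17*b + 42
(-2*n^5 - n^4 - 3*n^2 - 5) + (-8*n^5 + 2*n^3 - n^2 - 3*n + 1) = -10*n^5 - n^4 + 2*n^3 - 4*n^2 - 3*n - 4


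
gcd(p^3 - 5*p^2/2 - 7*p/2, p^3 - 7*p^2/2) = p^2 - 7*p/2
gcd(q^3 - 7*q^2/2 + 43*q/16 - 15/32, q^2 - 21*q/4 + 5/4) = q - 1/4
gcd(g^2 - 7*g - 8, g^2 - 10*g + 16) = g - 8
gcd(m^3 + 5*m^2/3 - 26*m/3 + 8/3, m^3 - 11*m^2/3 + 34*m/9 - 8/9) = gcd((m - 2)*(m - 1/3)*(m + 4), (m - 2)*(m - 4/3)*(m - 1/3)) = m^2 - 7*m/3 + 2/3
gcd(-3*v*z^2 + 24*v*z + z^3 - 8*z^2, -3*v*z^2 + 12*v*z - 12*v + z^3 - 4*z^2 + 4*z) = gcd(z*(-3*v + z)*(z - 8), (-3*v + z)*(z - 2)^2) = -3*v + z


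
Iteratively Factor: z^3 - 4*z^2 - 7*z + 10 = (z + 2)*(z^2 - 6*z + 5) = (z - 5)*(z + 2)*(z - 1)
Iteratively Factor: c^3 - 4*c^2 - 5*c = (c + 1)*(c^2 - 5*c) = (c - 5)*(c + 1)*(c)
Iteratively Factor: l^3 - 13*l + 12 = (l + 4)*(l^2 - 4*l + 3) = (l - 1)*(l + 4)*(l - 3)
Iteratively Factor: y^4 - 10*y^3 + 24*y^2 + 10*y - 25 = (y + 1)*(y^3 - 11*y^2 + 35*y - 25) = (y - 5)*(y + 1)*(y^2 - 6*y + 5) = (y - 5)*(y - 1)*(y + 1)*(y - 5)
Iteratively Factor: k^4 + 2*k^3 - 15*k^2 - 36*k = (k + 3)*(k^3 - k^2 - 12*k) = (k - 4)*(k + 3)*(k^2 + 3*k) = k*(k - 4)*(k + 3)*(k + 3)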